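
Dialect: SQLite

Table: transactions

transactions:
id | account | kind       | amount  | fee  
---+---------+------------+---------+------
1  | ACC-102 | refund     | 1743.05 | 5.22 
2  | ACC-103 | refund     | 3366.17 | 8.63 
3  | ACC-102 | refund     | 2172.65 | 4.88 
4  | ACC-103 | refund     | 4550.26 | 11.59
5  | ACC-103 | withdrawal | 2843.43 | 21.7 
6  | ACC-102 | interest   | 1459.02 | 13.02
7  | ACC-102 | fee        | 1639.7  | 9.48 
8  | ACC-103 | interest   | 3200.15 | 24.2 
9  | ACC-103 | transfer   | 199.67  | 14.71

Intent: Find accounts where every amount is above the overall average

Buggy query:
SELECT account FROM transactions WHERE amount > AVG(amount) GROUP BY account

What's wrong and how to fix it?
Bug: AVG() is an aggregate; it can't sit directly in WHERE

Fix: Compute the overall average in a scalar subquery and compare each group's MIN against it in HAVING

Corrected query:
SELECT account FROM transactions GROUP BY account HAVING MIN(amount) > (SELECT AVG(amount) FROM transactions)

Result:
(no rows)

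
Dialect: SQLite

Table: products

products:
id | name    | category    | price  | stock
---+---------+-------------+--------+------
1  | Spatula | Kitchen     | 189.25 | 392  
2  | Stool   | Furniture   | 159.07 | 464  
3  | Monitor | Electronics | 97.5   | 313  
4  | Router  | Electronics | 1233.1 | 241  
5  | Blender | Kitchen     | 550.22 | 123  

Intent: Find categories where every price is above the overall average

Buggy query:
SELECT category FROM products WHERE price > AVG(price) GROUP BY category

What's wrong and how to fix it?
Bug: WHERE evaluates per row before aggregation, so AVG() is unavailable

Fix: Compute the overall average in a scalar subquery and compare each group's MIN against it in HAVING

Corrected query:
SELECT category FROM products GROUP BY category HAVING MIN(price) > (SELECT AVG(price) FROM products)

Result:
(no rows)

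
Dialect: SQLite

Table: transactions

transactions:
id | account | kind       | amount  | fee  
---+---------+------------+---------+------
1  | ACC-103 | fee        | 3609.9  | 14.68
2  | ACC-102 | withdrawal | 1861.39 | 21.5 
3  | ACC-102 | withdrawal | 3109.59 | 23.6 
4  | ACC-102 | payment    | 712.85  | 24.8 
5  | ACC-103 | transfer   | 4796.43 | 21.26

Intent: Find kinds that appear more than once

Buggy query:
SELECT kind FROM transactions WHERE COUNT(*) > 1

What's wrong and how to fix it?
Bug: WHERE can't reference COUNT(*); aggregates are computed after WHERE

Fix: GROUP BY kind, then filter groups with HAVING COUNT(*) > 1

Corrected query:
SELECT kind FROM transactions GROUP BY kind HAVING COUNT(*) > 1

Result:
kind      
----------
withdrawal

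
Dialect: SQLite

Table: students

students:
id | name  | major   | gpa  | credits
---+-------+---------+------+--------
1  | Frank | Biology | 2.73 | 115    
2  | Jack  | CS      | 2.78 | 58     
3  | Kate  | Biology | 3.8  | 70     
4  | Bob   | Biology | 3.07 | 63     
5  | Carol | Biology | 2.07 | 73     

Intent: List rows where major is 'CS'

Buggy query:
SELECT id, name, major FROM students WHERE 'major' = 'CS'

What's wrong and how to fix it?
Bug: Single quotes denote string literals in SQL; the column name is being compared as a constant string

Fix: Reference the column as major without single quotes

Corrected query:
SELECT id, name, major FROM students WHERE major = 'CS'

Result:
id | name | major
---+------+------
2  | Jack | CS   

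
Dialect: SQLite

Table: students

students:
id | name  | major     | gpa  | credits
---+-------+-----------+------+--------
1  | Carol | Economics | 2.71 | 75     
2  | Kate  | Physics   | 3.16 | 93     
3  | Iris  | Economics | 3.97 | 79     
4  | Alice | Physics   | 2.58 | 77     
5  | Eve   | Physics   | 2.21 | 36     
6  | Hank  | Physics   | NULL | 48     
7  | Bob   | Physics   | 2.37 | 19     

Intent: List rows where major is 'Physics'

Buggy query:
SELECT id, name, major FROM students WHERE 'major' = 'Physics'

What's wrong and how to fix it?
Bug: Single quotes denote string literals in SQL; the column name is being compared as a constant string

Fix: Reference the column as major without single quotes

Corrected query:
SELECT id, name, major FROM students WHERE major = 'Physics'

Result:
id | name  | major  
---+-------+--------
2  | Kate  | Physics
4  | Alice | Physics
5  | Eve   | Physics
6  | Hank  | Physics
7  | Bob   | Physics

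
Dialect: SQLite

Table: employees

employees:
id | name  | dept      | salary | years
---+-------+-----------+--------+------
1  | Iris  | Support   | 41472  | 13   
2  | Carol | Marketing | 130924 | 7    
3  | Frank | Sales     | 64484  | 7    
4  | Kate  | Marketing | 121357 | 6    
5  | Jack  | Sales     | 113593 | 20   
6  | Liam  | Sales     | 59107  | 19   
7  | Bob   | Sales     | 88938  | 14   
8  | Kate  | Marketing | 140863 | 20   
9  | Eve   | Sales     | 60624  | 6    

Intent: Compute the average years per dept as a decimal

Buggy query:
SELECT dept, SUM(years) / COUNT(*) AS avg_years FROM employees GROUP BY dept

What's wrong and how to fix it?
Bug: SUM(years) and COUNT(*) are both integers; the division truncates the fractional part

Fix: Multiply by 1.0 (or CAST to REAL) to force floating-point division

Corrected query:
SELECT dept, SUM(years) * 1.0 / COUNT(*) AS avg_years FROM employees GROUP BY dept

Result:
dept      | avg_years
----------+----------
Marketing | 11       
Sales     | 13.2     
Support   | 13       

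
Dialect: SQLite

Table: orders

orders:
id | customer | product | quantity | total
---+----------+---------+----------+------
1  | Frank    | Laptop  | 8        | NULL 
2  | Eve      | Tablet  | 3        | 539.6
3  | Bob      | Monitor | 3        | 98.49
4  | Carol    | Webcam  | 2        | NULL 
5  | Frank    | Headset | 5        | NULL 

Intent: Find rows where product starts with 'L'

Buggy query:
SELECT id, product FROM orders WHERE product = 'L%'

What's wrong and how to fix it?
Bug: '=' compares the literal string including the % character; pattern matching needs LIKE

Fix: Replace '=' with LIKE so 'L%' is treated as a pattern

Corrected query:
SELECT id, product FROM orders WHERE product LIKE 'L%'

Result:
id | product
---+--------
1  | Laptop 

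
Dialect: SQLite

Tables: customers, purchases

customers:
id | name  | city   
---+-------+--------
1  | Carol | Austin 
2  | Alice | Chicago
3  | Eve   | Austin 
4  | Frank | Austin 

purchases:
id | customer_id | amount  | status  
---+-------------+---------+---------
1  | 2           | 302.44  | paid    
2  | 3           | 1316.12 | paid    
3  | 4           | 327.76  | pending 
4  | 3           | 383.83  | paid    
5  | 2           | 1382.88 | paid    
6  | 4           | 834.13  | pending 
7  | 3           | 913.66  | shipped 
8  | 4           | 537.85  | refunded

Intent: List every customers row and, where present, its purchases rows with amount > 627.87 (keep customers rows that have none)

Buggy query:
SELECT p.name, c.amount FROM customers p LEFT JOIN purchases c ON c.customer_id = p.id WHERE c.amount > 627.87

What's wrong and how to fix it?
Bug: Filtering c.amount in WHERE discards the NULL rows produced by LEFT JOIN, turning it into an inner join

Fix: Put 'c.amount > 627.87' in the JOIN's ON clause instead of WHERE

Corrected query:
SELECT p.name, c.amount FROM customers p LEFT JOIN purchases c ON c.customer_id = p.id AND c.amount > 627.87

Result:
name  | amount 
------+--------
Carol | NULL   
Alice | 1382.88
Eve   | 913.66 
Eve   | 1316.12
Frank | 834.13 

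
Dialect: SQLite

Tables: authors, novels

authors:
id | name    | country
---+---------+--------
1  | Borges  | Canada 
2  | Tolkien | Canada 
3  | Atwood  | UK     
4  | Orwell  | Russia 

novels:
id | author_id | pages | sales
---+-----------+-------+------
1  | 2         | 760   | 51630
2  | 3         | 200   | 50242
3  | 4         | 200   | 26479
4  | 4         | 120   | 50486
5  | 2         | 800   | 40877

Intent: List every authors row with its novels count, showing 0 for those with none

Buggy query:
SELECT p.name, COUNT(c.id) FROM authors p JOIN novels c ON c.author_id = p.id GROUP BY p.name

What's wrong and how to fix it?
Bug: An inner join excludes parents with zero children

Fix: Switch to LEFT JOIN to retain unmatched parent rows

Corrected query:
SELECT p.name, COUNT(c.id) FROM authors p LEFT JOIN novels c ON c.author_id = p.id GROUP BY p.name

Result:
name    | COUNT(c.id)
--------+------------
Atwood  | 1          
Borges  | 0          
Orwell  | 2          
Tolkien | 2          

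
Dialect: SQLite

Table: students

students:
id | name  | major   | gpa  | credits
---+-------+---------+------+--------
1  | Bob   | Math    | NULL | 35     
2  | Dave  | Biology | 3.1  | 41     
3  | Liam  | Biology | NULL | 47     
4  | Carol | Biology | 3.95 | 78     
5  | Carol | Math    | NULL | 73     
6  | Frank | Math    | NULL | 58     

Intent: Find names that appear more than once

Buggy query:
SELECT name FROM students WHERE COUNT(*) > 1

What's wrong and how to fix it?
Bug: WHERE can't reference COUNT(*); aggregates are computed after WHERE

Fix: Group first, then use HAVING for the count condition

Corrected query:
SELECT name FROM students GROUP BY name HAVING COUNT(*) > 1

Result:
name 
-----
Carol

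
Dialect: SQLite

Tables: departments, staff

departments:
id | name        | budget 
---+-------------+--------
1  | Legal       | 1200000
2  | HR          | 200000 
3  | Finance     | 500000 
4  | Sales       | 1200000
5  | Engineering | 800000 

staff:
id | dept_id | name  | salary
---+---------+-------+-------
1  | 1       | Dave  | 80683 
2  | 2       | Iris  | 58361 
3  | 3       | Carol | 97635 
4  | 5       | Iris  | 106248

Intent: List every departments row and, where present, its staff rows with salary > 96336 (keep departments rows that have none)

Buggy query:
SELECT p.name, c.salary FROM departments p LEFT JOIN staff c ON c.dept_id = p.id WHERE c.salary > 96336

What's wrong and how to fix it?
Bug: A WHERE condition on the right-hand table after LEFT JOIN drops unmatched parents

Fix: Move the right-table condition into the ON clause so unmatched parents are kept

Corrected query:
SELECT p.name, c.salary FROM departments p LEFT JOIN staff c ON c.dept_id = p.id AND c.salary > 96336

Result:
name        | salary
------------+-------
Legal       | NULL  
HR          | NULL  
Finance     | 97635 
Sales       | NULL  
Engineering | 106248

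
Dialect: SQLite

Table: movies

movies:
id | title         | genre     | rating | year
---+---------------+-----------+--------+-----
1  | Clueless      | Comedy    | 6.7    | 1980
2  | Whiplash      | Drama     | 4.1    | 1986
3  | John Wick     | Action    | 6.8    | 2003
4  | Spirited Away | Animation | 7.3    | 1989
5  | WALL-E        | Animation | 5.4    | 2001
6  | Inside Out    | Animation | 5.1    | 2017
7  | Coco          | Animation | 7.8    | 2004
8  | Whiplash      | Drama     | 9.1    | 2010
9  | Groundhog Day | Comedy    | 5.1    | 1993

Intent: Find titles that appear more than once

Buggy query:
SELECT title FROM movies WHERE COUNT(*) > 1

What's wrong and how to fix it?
Bug: WHERE can't reference COUNT(*); aggregates are computed after WHERE

Fix: GROUP BY title, then filter groups with HAVING COUNT(*) > 1

Corrected query:
SELECT title FROM movies GROUP BY title HAVING COUNT(*) > 1

Result:
title   
--------
Whiplash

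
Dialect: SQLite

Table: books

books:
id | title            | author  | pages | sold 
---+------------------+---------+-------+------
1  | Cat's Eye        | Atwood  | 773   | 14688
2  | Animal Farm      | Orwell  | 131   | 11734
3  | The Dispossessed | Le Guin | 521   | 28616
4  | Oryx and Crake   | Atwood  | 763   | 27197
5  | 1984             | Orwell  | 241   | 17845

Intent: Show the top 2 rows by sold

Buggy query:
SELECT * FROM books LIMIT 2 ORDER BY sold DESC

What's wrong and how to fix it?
Bug: ORDER BY cannot follow LIMIT; LIMIT is the final clause

Fix: Sort with ORDER BY, then apply LIMIT

Corrected query:
SELECT * FROM books ORDER BY sold DESC LIMIT 2

Result:
id | title            | author  | pages | sold 
---+------------------+---------+-------+------
3  | The Dispossessed | Le Guin | 521   | 28616
4  | Oryx and Crake   | Atwood  | 763   | 27197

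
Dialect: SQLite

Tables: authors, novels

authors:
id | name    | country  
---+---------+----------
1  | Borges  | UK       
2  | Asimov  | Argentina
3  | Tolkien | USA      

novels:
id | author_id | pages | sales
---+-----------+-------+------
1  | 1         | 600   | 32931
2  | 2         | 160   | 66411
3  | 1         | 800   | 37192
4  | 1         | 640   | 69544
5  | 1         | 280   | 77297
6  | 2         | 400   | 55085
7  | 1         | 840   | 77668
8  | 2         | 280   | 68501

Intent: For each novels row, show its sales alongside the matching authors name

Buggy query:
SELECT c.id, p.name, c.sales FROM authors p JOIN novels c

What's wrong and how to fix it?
Bug: Missing join condition: each novels row is matched to all authors rows instead of just its own

Fix: Add ON c.author_id = p.id to the JOIN

Corrected query:
SELECT c.id, p.name, c.sales FROM authors p JOIN novels c ON c.author_id = p.id

Result:
id | name   | sales
---+--------+------
1  | Borges | 32931
2  | Asimov | 66411
3  | Borges | 37192
4  | Borges | 69544
5  | Borges | 77297
6  | Asimov | 55085
7  | Borges | 77668
8  | Asimov | 68501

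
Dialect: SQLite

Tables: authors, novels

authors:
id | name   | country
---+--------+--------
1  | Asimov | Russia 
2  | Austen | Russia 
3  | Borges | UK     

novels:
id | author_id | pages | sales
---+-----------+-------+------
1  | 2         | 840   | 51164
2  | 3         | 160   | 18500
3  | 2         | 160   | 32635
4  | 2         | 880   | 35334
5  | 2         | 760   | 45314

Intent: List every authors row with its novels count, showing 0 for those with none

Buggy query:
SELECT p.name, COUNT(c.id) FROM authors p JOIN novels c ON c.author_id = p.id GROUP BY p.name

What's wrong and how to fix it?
Bug: INNER JOIN drops authors rows that have no matching novels rows

Fix: Use LEFT JOIN so parents without children still appear (COUNT(c.id) gives 0)

Corrected query:
SELECT p.name, COUNT(c.id) FROM authors p LEFT JOIN novels c ON c.author_id = p.id GROUP BY p.name

Result:
name   | COUNT(c.id)
-------+------------
Asimov | 0          
Austen | 4          
Borges | 1          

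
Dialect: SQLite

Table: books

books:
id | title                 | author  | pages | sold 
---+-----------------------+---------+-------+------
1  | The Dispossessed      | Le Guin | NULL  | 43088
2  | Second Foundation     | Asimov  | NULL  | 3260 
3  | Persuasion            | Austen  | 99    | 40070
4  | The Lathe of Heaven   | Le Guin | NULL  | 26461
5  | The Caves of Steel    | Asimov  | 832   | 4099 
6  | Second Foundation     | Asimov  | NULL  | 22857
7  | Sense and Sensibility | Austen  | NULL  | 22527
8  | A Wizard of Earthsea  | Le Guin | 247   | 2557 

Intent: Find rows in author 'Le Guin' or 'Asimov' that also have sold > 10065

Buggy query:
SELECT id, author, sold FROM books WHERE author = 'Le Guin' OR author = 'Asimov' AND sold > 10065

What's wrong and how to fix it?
Bug: AND binds tighter than OR, so this parses as author = 'Le Guin' OR (author = 'Asimov' AND sold > 10065)

Fix: Group the OR with parentheses (or use IN), then AND the threshold

Corrected query:
SELECT id, author, sold FROM books WHERE (author = 'Le Guin' OR author = 'Asimov') AND sold > 10065

Result:
id | author  | sold 
---+---------+------
1  | Le Guin | 43088
4  | Le Guin | 26461
6  | Asimov  | 22857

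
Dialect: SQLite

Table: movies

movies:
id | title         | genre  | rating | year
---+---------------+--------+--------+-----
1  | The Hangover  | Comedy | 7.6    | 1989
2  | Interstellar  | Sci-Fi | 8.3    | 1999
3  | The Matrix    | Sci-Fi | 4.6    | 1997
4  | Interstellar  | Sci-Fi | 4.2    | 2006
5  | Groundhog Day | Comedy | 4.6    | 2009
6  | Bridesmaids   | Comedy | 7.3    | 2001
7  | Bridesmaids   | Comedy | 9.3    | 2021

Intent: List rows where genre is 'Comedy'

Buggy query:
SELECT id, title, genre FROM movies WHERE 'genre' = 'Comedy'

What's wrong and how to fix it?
Bug: 'genre' in single quotes is a string literal, not the column; the comparison is literal-vs-literal and never true

Fix: Reference the column as genre without single quotes

Corrected query:
SELECT id, title, genre FROM movies WHERE genre = 'Comedy'

Result:
id | title         | genre 
---+---------------+-------
1  | The Hangover  | Comedy
5  | Groundhog Day | Comedy
6  | Bridesmaids   | Comedy
7  | Bridesmaids   | Comedy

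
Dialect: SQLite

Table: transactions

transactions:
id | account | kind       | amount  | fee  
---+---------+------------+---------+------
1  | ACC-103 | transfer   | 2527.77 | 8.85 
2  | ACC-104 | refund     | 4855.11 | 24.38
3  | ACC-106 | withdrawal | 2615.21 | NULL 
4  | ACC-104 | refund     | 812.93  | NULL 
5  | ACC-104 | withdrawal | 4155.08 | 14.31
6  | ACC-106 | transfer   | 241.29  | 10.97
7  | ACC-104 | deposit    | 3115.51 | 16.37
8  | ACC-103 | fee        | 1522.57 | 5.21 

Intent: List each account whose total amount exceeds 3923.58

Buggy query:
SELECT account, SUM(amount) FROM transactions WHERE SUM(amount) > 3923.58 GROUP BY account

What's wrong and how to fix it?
Bug: SUM(amount) is an aggregate, but WHERE filters rows before aggregation

Fix: Use HAVING (which filters groups after aggregation) instead of WHERE

Corrected query:
SELECT account, SUM(amount) FROM transactions GROUP BY account HAVING SUM(amount) > 3923.58

Result:
account | SUM(amount)
--------+------------
ACC-103 | 4050.34    
ACC-104 | 12938.63   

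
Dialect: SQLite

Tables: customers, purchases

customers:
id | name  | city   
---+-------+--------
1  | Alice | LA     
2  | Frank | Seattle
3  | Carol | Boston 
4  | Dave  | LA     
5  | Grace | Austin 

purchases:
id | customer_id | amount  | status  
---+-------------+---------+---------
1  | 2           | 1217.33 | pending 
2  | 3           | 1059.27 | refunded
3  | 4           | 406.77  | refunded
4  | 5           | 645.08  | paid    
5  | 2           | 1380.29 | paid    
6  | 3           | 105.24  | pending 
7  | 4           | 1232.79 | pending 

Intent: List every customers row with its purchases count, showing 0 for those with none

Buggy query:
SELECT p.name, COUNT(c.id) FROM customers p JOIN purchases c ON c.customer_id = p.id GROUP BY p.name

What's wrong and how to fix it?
Bug: INNER JOIN drops customers rows that have no matching purchases rows

Fix: Switch to LEFT JOIN to retain unmatched parent rows

Corrected query:
SELECT p.name, COUNT(c.id) FROM customers p LEFT JOIN purchases c ON c.customer_id = p.id GROUP BY p.name

Result:
name  | COUNT(c.id)
------+------------
Alice | 0          
Carol | 2          
Dave  | 2          
Frank | 2          
Grace | 1          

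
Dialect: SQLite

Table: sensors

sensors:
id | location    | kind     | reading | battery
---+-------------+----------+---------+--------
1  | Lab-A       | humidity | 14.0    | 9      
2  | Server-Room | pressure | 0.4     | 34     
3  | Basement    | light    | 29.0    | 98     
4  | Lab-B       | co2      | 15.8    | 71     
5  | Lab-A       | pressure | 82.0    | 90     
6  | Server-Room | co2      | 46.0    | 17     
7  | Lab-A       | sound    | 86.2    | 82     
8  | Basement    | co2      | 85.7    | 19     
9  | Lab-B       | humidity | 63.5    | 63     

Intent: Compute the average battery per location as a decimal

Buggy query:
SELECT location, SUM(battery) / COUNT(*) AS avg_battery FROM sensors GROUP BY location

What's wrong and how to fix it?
Bug: SUM(battery) and COUNT(*) are both integers; the division truncates the fractional part

Fix: Multiply by 1.0 (or CAST to REAL) to force floating-point division

Corrected query:
SELECT location, SUM(battery) * 1.0 / COUNT(*) AS avg_battery FROM sensors GROUP BY location

Result:
location    | avg_battery
------------+------------
Basement    | 58.5       
Lab-A       | 60.333333  
Lab-B       | 67         
Server-Room | 25.5       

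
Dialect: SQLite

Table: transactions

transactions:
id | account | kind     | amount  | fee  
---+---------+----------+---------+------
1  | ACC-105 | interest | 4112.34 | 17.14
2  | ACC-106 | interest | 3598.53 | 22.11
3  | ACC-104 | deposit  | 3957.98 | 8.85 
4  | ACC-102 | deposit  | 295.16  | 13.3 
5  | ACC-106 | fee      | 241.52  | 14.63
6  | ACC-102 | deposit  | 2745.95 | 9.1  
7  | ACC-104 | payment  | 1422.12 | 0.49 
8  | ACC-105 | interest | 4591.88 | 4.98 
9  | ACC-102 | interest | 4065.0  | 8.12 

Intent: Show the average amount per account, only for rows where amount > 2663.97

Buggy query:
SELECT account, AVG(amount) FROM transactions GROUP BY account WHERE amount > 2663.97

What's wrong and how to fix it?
Bug: Row-level WHERE must come before GROUP BY in the clause order

Fix: Place WHERE between FROM and GROUP BY

Corrected query:
SELECT account, AVG(amount) FROM transactions WHERE amount > 2663.97 GROUP BY account

Result:
account | AVG(amount)
--------+------------
ACC-102 | 3405.475   
ACC-104 | 3957.98    
ACC-105 | 4352.11    
ACC-106 | 3598.53    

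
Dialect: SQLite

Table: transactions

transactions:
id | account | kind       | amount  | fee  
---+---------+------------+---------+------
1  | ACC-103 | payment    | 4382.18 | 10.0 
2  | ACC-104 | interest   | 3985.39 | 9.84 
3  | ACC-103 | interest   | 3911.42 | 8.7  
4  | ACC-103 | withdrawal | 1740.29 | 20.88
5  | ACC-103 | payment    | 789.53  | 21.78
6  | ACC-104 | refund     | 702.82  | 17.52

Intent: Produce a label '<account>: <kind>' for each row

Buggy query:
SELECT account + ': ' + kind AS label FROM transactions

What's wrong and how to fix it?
Bug: '+' is numeric addition; on text columns SQLite converts them to 0 instead of concatenating

Fix: Replace + with || to concatenate text

Corrected query:
SELECT account || ': ' || kind AS label FROM transactions

Result:
label              
-------------------
ACC-103: payment   
ACC-104: interest  
ACC-103: interest  
ACC-103: withdrawal
ACC-103: payment   
ACC-104: refund    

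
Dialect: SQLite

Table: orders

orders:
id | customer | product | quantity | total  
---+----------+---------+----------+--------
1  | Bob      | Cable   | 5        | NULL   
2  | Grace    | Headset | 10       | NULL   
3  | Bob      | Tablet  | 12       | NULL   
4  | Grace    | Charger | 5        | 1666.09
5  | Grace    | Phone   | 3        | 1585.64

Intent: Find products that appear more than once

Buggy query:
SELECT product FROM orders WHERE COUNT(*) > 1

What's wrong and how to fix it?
Bug: COUNT(*) is an aggregate and cannot be used in WHERE

Fix: Group first, then use HAVING for the count condition

Corrected query:
SELECT product FROM orders GROUP BY product HAVING COUNT(*) > 1

Result:
(no rows)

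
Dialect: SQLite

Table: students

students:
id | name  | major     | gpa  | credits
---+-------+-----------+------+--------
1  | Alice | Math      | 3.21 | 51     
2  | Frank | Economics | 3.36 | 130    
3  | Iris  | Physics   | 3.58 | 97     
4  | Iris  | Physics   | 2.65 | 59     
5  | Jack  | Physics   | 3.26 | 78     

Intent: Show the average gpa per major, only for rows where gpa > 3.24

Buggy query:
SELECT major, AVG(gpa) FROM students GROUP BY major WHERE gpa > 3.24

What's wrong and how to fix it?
Bug: Row-level WHERE must come before GROUP BY in the clause order

Fix: Place WHERE between FROM and GROUP BY

Corrected query:
SELECT major, AVG(gpa) FROM students WHERE gpa > 3.24 GROUP BY major

Result:
major     | AVG(gpa)
----------+---------
Economics | 3.36    
Physics   | 3.42    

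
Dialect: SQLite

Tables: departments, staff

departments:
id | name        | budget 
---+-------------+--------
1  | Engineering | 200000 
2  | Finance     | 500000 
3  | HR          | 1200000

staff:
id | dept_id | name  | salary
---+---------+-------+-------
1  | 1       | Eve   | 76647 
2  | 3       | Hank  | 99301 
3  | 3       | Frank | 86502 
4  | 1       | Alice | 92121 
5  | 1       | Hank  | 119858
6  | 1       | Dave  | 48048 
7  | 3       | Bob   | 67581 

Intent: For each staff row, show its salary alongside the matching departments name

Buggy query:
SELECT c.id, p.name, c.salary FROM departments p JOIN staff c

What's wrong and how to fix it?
Bug: Missing join condition: each staff row is matched to all departments rows instead of just its own

Fix: Specify the join condition linking the foreign key to the parent id

Corrected query:
SELECT c.id, p.name, c.salary FROM departments p JOIN staff c ON c.dept_id = p.id

Result:
id | name        | salary
---+-------------+-------
1  | Engineering | 76647 
2  | HR          | 99301 
3  | HR          | 86502 
4  | Engineering | 92121 
5  | Engineering | 119858
6  | Engineering | 48048 
7  | HR          | 67581 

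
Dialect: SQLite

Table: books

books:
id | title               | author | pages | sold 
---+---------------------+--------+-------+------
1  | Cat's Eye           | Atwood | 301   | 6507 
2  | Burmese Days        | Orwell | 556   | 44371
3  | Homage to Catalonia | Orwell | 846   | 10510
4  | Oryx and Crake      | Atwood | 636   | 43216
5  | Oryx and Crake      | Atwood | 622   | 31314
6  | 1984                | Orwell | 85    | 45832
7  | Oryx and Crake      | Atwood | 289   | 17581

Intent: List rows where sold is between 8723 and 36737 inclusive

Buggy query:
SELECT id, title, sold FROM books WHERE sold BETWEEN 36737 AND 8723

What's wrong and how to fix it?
Bug: BETWEEN expects the lower bound first; with 36737 AND 8723 the range is empty

Fix: Write BETWEEN 8723 AND 36737

Corrected query:
SELECT id, title, sold FROM books WHERE sold BETWEEN 8723 AND 36737

Result:
id | title               | sold 
---+---------------------+------
3  | Homage to Catalonia | 10510
5  | Oryx and Crake      | 31314
7  | Oryx and Crake      | 17581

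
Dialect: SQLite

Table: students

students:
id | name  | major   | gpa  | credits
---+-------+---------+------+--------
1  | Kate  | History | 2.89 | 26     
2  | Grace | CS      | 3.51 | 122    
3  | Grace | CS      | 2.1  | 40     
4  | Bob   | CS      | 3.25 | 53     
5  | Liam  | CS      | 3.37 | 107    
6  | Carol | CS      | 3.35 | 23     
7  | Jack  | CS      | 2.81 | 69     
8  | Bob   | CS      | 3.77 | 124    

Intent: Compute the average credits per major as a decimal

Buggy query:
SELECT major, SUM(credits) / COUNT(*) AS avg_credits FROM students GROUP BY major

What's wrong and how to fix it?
Bug: SUM(credits) and COUNT(*) are both integers; the division truncates the fractional part

Fix: Cast one side to REAL so the division keeps the fractional part

Corrected query:
SELECT major, SUM(credits) * 1.0 / COUNT(*) AS avg_credits FROM students GROUP BY major

Result:
major   | avg_credits
--------+------------
CS      | 76.857143  
History | 26         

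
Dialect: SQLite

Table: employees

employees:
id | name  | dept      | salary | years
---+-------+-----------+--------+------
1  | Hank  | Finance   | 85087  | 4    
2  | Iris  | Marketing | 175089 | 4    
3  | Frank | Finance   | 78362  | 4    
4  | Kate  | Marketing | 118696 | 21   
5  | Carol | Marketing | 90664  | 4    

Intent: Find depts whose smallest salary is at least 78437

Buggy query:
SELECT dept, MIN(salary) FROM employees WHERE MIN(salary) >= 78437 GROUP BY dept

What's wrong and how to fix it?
Bug: MIN() in WHERE is a misuse of aggregate

Fix: Replace WHERE with HAVING after the GROUP BY

Corrected query:
SELECT dept, MIN(salary) FROM employees GROUP BY dept HAVING MIN(salary) >= 78437

Result:
dept      | MIN(salary)
----------+------------
Marketing | 90664      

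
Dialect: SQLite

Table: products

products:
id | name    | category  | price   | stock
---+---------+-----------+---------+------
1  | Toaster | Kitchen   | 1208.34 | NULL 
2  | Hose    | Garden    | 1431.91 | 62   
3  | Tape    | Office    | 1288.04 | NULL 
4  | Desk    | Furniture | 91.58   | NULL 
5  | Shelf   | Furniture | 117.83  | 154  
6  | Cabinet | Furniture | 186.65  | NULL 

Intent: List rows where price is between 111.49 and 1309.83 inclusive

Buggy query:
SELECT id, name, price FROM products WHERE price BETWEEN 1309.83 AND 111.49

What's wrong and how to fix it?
Bug: The bounds are reversed; BETWEEN a AND b requires a <= b to match anything

Fix: Swap the bounds so the smaller value comes first

Corrected query:
SELECT id, name, price FROM products WHERE price BETWEEN 111.49 AND 1309.83

Result:
id | name    | price  
---+---------+--------
1  | Toaster | 1208.34
3  | Tape    | 1288.04
5  | Shelf   | 117.83 
6  | Cabinet | 186.65 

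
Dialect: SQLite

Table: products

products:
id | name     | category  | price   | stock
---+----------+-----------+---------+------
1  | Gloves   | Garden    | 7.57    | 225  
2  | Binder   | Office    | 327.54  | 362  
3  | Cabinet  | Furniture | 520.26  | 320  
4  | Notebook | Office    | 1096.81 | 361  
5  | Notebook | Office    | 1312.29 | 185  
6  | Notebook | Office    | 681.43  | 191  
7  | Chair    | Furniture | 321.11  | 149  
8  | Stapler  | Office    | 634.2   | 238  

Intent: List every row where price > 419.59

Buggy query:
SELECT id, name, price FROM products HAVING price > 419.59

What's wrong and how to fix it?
Bug: This is a non-aggregate query (no GROUP BY, no aggregates), so in SQLite the HAVING clause is invalid here; a row-level condition belongs in WHERE

Fix: Use WHERE for row-level filtering

Corrected query:
SELECT id, name, price FROM products WHERE price > 419.59

Result:
id | name     | price  
---+----------+--------
3  | Cabinet  | 520.26 
4  | Notebook | 1096.81
5  | Notebook | 1312.29
6  | Notebook | 681.43 
8  | Stapler  | 634.2  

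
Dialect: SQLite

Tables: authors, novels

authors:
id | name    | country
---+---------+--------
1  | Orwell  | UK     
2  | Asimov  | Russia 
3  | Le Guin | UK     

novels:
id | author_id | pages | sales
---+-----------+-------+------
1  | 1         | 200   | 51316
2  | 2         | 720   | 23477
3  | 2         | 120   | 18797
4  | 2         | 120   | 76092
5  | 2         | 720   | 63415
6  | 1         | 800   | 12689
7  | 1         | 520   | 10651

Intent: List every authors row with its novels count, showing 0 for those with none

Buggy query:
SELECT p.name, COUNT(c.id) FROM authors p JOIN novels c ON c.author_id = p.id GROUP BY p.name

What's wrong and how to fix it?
Bug: An inner join excludes parents with zero children

Fix: Use LEFT JOIN so parents without children still appear (COUNT(c.id) gives 0)

Corrected query:
SELECT p.name, COUNT(c.id) FROM authors p LEFT JOIN novels c ON c.author_id = p.id GROUP BY p.name

Result:
name    | COUNT(c.id)
--------+------------
Asimov  | 4          
Le Guin | 0          
Orwell  | 3          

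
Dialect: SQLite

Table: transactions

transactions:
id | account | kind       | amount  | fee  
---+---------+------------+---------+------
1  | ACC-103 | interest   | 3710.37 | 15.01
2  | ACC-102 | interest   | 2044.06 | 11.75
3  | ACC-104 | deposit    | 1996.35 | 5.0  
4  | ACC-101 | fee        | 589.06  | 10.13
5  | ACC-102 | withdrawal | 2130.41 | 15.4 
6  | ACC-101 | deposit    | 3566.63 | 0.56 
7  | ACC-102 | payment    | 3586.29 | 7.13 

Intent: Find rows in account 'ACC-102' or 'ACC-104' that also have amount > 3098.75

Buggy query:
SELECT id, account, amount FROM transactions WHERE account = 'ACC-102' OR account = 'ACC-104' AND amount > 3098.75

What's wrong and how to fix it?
Bug: Without parentheses, AND is evaluated before OR, so the amount filter only applies to the 'ACC-104' branch

Fix: Add parentheses around the OR so the AND applies to both alternatives

Corrected query:
SELECT id, account, amount FROM transactions WHERE (account = 'ACC-102' OR account = 'ACC-104') AND amount > 3098.75

Result:
id | account | amount 
---+---------+--------
7  | ACC-102 | 3586.29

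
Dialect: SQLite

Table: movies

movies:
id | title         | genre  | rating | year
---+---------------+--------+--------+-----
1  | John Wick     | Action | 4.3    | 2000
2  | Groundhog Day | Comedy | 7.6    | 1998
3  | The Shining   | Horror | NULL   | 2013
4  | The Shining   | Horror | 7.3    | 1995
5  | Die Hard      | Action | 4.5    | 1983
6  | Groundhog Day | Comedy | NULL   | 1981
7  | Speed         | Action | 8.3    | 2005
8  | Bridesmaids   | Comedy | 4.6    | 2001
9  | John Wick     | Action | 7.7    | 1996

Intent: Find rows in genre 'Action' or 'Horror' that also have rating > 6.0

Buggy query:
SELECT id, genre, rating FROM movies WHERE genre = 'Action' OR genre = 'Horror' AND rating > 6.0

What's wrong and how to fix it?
Bug: AND binds tighter than OR, so this parses as genre = 'Action' OR (genre = 'Horror' AND rating > 6.0)

Fix: Group the OR with parentheses (or use IN), then AND the threshold

Corrected query:
SELECT id, genre, rating FROM movies WHERE (genre = 'Action' OR genre = 'Horror') AND rating > 6.0

Result:
id | genre  | rating
---+--------+-------
4  | Horror | 7.3   
7  | Action | 8.3   
9  | Action | 7.7   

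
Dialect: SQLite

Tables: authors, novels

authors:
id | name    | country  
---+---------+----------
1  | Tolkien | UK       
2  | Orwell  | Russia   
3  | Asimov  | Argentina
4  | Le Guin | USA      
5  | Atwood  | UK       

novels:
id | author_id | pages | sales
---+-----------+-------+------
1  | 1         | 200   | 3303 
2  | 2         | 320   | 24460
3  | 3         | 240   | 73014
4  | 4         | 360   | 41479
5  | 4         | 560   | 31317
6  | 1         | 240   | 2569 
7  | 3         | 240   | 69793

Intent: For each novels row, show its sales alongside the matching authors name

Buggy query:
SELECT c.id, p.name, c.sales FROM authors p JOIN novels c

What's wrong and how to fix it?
Bug: JOIN with no ON clause produces a cartesian product; every novels row pairs with every authors row

Fix: Specify the join condition linking the foreign key to the parent id

Corrected query:
SELECT c.id, p.name, c.sales FROM authors p JOIN novels c ON c.author_id = p.id

Result:
id | name    | sales
---+---------+------
1  | Tolkien | 3303 
2  | Orwell  | 24460
3  | Asimov  | 73014
4  | Le Guin | 41479
5  | Le Guin | 31317
6  | Tolkien | 2569 
7  | Asimov  | 69793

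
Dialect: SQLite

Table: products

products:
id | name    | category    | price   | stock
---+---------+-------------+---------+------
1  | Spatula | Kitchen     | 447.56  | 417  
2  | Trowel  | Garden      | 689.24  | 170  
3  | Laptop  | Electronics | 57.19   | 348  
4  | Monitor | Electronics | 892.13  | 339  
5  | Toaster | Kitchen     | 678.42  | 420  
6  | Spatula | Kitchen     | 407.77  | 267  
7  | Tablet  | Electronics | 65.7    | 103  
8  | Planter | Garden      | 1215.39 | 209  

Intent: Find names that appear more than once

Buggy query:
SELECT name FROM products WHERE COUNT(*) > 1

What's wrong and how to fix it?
Bug: WHERE can't reference COUNT(*); aggregates are computed after WHERE

Fix: GROUP BY name, then filter groups with HAVING COUNT(*) > 1

Corrected query:
SELECT name FROM products GROUP BY name HAVING COUNT(*) > 1

Result:
name   
-------
Spatula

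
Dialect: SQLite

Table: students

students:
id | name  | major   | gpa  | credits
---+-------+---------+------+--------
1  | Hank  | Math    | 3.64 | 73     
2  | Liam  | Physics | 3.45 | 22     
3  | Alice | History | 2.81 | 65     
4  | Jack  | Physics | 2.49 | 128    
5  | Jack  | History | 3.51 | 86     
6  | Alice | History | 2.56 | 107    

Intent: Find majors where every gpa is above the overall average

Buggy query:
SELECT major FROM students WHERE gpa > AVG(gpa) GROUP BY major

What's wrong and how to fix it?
Bug: WHERE evaluates per row before aggregation, so AVG() is unavailable

Fix: Use a subquery for AVG and a HAVING MIN(...) filter so the condition holds for every row in the group

Corrected query:
SELECT major FROM students GROUP BY major HAVING MIN(gpa) > (SELECT AVG(gpa) FROM students)

Result:
major
-----
Math 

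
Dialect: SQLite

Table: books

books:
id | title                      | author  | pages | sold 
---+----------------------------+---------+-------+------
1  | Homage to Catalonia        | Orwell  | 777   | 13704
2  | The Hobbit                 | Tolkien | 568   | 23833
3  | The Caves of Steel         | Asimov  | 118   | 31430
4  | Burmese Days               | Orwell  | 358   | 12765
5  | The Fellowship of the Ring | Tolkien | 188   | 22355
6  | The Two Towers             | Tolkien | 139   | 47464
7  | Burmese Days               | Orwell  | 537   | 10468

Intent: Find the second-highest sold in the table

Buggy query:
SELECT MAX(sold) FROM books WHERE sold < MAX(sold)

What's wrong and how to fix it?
Bug: MAX(sold) on the right of the comparison is an aggregate-in-WHERE error

Fix: Compute the overall MAX in a subquery, then take MAX of rows below it

Corrected query:
SELECT MAX(sold) FROM books WHERE sold < (SELECT MAX(sold) FROM books)

Result:
MAX(sold)
---------
31430    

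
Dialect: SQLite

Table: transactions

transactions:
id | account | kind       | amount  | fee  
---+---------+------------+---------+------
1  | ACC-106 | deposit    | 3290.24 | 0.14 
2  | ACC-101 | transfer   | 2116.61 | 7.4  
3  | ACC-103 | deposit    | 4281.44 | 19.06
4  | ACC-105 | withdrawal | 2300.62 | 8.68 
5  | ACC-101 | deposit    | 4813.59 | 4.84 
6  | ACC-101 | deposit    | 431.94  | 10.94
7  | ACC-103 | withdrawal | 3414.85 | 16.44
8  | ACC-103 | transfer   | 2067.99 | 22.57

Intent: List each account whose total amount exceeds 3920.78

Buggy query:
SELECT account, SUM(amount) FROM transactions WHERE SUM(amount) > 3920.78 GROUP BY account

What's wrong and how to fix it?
Bug: Aggregate functions cannot appear in a WHERE clause

Fix: Use HAVING (which filters groups after aggregation) instead of WHERE

Corrected query:
SELECT account, SUM(amount) FROM transactions GROUP BY account HAVING SUM(amount) > 3920.78

Result:
account | SUM(amount)
--------+------------
ACC-101 | 7362.14    
ACC-103 | 9764.28    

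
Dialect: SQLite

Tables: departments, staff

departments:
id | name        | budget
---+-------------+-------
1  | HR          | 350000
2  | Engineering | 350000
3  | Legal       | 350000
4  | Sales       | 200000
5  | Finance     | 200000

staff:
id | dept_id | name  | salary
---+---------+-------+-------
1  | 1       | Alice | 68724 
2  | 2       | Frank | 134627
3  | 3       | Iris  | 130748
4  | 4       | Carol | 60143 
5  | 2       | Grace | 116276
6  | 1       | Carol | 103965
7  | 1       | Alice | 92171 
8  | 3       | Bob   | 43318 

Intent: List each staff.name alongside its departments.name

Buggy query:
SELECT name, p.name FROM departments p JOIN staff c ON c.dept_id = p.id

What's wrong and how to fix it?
Bug: Both tables have a 'name' column; the unqualified reference is ambiguous

Fix: Prefix ambiguous columns with the table alias

Corrected query:
SELECT c.name, p.name FROM departments p JOIN staff c ON c.dept_id = p.id

Result:
name  | name       
------+------------
Alice | HR         
Frank | Engineering
Iris  | Legal      
Carol | Sales      
Grace | Engineering
Carol | HR         
Alice | HR         
Bob   | Legal      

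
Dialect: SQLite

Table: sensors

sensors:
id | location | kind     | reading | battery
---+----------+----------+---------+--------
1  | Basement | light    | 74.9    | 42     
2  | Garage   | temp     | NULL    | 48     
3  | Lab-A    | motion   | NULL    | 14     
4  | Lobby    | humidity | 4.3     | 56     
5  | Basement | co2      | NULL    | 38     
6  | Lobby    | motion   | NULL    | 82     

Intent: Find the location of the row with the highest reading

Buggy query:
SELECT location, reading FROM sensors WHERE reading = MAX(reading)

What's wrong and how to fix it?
Bug: WHERE is evaluated per row; an aggregate over the whole table isn't defined there

Fix: Wrap MAX in a scalar subquery so WHERE compares against a single value

Corrected query:
SELECT location, reading FROM sensors WHERE reading = (SELECT MAX(reading) FROM sensors)

Result:
location | reading
---------+--------
Basement | 74.9   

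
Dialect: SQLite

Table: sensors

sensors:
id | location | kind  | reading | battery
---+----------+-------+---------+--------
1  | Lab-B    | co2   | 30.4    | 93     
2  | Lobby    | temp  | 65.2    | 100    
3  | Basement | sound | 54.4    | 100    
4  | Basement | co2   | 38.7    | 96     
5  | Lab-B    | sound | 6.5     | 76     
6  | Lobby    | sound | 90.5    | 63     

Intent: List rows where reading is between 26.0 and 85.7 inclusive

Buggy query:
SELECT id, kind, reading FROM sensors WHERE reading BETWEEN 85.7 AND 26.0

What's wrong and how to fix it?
Bug: BETWEEN expects the lower bound first; with 85.7 AND 26.0 the range is empty

Fix: Swap the bounds so the smaller value comes first

Corrected query:
SELECT id, kind, reading FROM sensors WHERE reading BETWEEN 26.0 AND 85.7

Result:
id | kind  | reading
---+-------+--------
1  | co2   | 30.4   
2  | temp  | 65.2   
3  | sound | 54.4   
4  | co2   | 38.7   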